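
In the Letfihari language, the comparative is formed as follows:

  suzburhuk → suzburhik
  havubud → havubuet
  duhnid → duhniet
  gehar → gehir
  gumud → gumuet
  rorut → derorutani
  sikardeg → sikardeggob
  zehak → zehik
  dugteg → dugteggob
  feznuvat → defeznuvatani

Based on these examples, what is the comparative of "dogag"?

dogaggob

gumud and rorut both have last vowel 'u' yet inflect differently (gumuet, derorutani), so the last vowel is not what conditions the rule; the final letter is.
"dogag" ends in -g. The stems ending in -g (dugteg → dugteggob, sikardeg → sikardeggob) double the final consonant and add -ob.
So dogag → dogaggob.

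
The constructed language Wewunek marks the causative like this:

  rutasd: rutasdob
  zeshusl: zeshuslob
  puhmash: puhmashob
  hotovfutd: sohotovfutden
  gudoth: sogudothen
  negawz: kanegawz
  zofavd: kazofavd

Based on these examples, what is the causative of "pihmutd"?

rutasd and hotovfutd both end in -d yet inflect differently (rutasdob, sohotovfutden), so the final letter is not what conditions the rule; the second-to-last letter is.
"pihmutd" has second-to-last letter 't'. The stems whose second-to-last letter is 't' (hotovfutd → sohotovfutden, gudoth → sogudothen) add so- … -en around the stem.
So pihmutd → sopihmutden.

sopihmutden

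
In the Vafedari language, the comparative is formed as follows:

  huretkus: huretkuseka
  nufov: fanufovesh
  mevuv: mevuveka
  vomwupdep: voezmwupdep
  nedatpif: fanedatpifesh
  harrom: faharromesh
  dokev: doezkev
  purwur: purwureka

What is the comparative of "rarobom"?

fararobomesh

dokev and mevuv both end in -v yet inflect differently (doezkev, mevuveka), so the final letter is not what conditions the rule; the last vowel is.
"rarobom" has last vowel 'o'. The stems whose last vowel is 'o' (nufov → fanufovesh, harrom → faharromesh) add fa- … -esh around the stem.
So rarobom → fararobomesh.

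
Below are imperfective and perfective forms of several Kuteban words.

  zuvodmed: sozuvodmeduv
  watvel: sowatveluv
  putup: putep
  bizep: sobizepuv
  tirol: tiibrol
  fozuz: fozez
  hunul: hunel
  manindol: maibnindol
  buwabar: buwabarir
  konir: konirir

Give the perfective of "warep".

sowarepuv

"warep" has last vowel 'e'. The stems whose last vowel is 'e' (bizep → sobizepuv, watvel → sowatveluv, zuvodmed → sozuvodmeduv) add so- … -uv around the stem.
The other patterns: stems whose last vowel is 'a' or 'i' add -ir; stems whose last vowel is 'o' insert -ib- after the first vowel; stems whose last vowel is 'u' change the last vowel to 'e'.
So warep → sowarepuv.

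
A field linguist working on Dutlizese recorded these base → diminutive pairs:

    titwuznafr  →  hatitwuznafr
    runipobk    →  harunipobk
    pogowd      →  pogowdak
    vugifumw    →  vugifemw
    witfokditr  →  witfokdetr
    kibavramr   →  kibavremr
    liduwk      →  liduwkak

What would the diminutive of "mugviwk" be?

mugviwkak

witfokditr and titwuznafr both end in -r yet inflect differently (witfokdetr, hatitwuznafr), so the final letter is not what conditions the rule; the second-to-last letter is.
"mugviwk" has second-to-last letter 'w'. The stems whose second-to-last letter is 'w' (pogowd → pogowdak, liduwk → liduwkak) add -ak.
So mugviwk → mugviwkak.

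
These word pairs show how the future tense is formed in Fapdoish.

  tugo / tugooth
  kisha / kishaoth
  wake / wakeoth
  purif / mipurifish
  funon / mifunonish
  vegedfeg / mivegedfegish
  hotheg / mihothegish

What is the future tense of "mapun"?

"mapun" ends in a consonant. The stems ending in a consonant (purif → mipurifish, funon → mifunonish, vegedfeg → mivegedfegish) add mi- … -ish around the stem.
The other pattern: stems ending in a vowel add -oth.
So mapun → mimapunish.

mimapunish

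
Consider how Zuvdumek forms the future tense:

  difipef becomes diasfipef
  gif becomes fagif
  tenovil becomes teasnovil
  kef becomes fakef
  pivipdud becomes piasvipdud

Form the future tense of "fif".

fafif

difipef and kef both end in -f yet inflect differently (diasfipef, fakef), so the final letter is not what conditions the rule; the number of vowels is.
"fif" has 1 vowel. The stems with 1 vowel (kef → fakef, gif → fagif) add the prefix fa-.
So fif → fafif.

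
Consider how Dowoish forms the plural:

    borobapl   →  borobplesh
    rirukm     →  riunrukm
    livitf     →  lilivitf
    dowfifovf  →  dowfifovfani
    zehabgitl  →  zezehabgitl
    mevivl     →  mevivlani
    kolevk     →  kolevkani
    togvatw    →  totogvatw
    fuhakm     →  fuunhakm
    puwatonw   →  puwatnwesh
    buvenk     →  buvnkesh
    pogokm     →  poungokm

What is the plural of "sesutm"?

sesesutm

livitf and dowfifovf both end in -f yet inflect differently (lilivitf, dowfifovfani), so the final letter is not what conditions the rule; the second-to-last letter is.
"sesutm" has second-to-last letter 't'. The stems whose second-to-last letter is 't' (zehabgitl → zezehabgitl, togvatw → totogvatw, livitf → lilivitf) repeat the first consonant+vowel as a prefix.
The other patterns: stems whose second-to-last letter is 'k' insert -un- after the first vowel; stems whose second-to-last letter is 'v' add -ani; stems whose second-to-last letter is 'n' or 'p' delete the last vowel and add -esh.
So sesutm → sesesutm.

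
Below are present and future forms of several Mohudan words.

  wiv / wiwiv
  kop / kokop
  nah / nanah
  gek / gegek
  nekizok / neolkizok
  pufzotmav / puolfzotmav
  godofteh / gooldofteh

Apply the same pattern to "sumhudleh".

"sumhudleh" has 3 vowels. The stems with 3 vowels (nekizok → neolkizok, pufzotmav → puolfzotmav, godofteh → gooldofteh) insert -ol- after the first vowel.
So sumhudleh → suolmhudleh.

suolmhudleh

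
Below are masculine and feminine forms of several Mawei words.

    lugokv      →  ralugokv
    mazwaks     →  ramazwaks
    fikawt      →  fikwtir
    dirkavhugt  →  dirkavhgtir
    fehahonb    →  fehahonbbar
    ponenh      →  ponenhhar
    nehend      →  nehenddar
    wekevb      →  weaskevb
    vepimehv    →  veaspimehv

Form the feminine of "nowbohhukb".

ranowbohhukb

fehahonb and wekevb both end in -b yet inflect differently (fehahonbbar, weaskevb), so the final letter is not what conditions the rule; the second-to-last letter is.
"nowbohhukb" has second-to-last letter 'k'. The stems whose second-to-last letter is 'k' (lugokv → ralugokv, mazwaks → ramazwaks) add the prefix ra-.
So nowbohhukb → ranowbohhukb.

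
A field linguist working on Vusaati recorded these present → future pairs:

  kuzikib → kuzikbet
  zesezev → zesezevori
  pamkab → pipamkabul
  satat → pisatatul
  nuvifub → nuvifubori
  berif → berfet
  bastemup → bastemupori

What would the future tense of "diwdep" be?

diwdepori

kuzikib and pamkab both end in -b yet inflect differently (kuzikbet, pipamkabul), so the final letter is not what conditions the rule; the last vowel is.
"diwdep" has last vowel 'e'. The one such stem in the data (zesezev → zesezevori) adds -ori, so the same rule applies.
The other patterns: stems whose last vowel is 'i' delete the last vowel and add -et; stems whose last vowel is 'a' add pi- … -ul around the stem.
So diwdep → diwdepori.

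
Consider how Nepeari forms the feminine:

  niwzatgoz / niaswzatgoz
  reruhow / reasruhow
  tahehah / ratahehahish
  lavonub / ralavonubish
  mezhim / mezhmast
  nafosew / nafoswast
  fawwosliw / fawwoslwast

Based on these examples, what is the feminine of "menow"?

measnow

reruhow and nafosew both end in -w yet inflect differently (reasruhow, nafoswast), so the final letter is not what conditions the rule; the last vowel is.
"menow" has last vowel 'o'. The stems whose last vowel is 'o' (niwzatgoz → niaswzatgoz, reruhow → reasruhow) insert -as- after the first vowel.
So menow → measnow.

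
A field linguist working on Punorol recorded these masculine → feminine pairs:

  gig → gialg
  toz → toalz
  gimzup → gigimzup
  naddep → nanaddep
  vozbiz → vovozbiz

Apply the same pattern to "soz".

"soz" has 1 vowel. The stems with 1 vowel (gig → gialg, toz → toalz) insert -al- after the first vowel.
So soz → soalz.

soalz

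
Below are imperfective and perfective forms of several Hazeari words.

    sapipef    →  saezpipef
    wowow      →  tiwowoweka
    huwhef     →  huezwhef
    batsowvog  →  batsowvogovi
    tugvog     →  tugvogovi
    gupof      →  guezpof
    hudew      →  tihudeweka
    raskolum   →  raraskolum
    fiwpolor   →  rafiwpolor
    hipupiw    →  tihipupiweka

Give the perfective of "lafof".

laezfof

batsowvog and gupof both have last vowel 'o' yet inflect differently (batsowvogovi, guezpof), so the last vowel is not what conditions the rule; the final letter is.
"lafof" ends in -f. The stems ending in -f (sapipef → saezpipef, gupof → guezpof, huwhef → huezwhef) insert -ez- after the first vowel.
The other patterns: stems ending in -g add -ovi; stems ending in -w add ti- … -eka around the stem; stems ending in -m or -r add the prefix ra-.
So lafof → laezfof.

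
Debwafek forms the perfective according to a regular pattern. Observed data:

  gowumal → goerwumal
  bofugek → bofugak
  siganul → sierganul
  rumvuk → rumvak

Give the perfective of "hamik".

hamak

siganul and rumvuk both have last vowel 'u' yet inflect differently (sierganul, rumvak), so the last vowel is not what conditions the rule; the final letter is.
"hamik" ends in -k. The stems ending in -k (bofugek → bofugak, rumvuk → rumvak) change the last vowel to 'a'.
The other pattern: stems ending in -l insert -er- after the first vowel.
So hamik → hamak.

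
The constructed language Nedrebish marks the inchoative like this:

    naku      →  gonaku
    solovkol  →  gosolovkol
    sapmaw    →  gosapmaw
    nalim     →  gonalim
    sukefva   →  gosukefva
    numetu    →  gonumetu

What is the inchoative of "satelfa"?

Every pair shown (naku → gonaku, solovkol → gosolovkol, sapmaw → gosapmaw, …) follows the same rule: add the prefix go-.
So satelfa → gosatelfa.

gosatelfa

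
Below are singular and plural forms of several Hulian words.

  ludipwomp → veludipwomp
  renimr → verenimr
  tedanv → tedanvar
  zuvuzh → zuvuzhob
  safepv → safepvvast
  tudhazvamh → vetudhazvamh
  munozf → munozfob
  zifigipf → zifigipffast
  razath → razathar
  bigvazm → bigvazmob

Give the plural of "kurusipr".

kurusiprrast

"kurusipr" has second-to-last letter 'p'. The stems whose second-to-last letter is 'p' (safepv → safepvvast, zifigipf → zifigipffast) double the final consonant and add -ast.
The other patterns: stems whose second-to-last letter is 'm' add the prefix ve-; stems whose second-to-last letter is 'z' add -ob; stems whose second-to-last letter is 'n' or 't' add -ar.
So kurusipr → kurusiprrast.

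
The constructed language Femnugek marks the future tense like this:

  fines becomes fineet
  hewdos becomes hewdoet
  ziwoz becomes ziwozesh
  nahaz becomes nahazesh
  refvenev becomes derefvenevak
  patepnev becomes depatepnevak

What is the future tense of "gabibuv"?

"gabibuv" ends in -v. The stems ending in -v (refvenev → derefvenevak, patepnev → depatepnevak) add de- … -ak around the stem.
So gabibuv → degabibuvak.

degabibuvak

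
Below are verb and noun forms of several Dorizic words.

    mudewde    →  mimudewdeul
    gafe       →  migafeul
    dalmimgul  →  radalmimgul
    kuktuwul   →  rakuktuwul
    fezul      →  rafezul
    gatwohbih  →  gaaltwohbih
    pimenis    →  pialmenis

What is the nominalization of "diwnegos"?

dialwnegos

"diwnegos" ends in -s. The one such stem in the data (pimenis → pialmenis) inserts -al- after the first vowel (as does gatwohbih), so the same rule applies.
The other patterns: stems ending in -e add mi- … -ul around the stem; stems ending in -l add the prefix ra-.
So diwnegos → dialwnegos.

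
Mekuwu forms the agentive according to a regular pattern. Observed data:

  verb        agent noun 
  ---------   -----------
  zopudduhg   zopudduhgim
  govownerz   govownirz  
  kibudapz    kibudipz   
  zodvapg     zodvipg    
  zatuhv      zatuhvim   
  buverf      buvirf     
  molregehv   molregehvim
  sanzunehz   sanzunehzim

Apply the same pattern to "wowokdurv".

sanzunehz and govownerz both end in -z yet inflect differently (sanzunehzim, govownirz), so the final letter is not what conditions the rule; the second-to-last letter is.
"wowokdurv" has second-to-last letter 'r'. The stems whose second-to-last letter is 'r' (buverf → buvirf, govownerz → govownirz) change the last vowel to 'i'.
So wowokdurv → wowokdirv.

wowokdirv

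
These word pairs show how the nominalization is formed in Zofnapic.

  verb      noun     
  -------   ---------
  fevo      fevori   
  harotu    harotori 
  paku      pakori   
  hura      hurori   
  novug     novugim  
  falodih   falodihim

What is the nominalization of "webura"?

harotu and novug both have last vowel 'u' yet inflect differently (harotori, novugim), so the last vowel is not what conditions the rule; whether the stem ends in a vowel or a consonant is.
"webura" ends in a vowel. The stems ending in a vowel (fevo → fevori, harotu → harotori, paku → pakori) drop the final letter and add -ori.
So webura → weburori.

weburori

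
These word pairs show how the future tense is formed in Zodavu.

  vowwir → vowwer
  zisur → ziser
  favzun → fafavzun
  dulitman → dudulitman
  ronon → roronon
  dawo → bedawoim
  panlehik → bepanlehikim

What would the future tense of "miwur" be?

zisur and favzun both have last vowel 'u' yet inflect differently (ziser, fafavzun), so the last vowel is not what conditions the rule; the final letter is.
"miwur" ends in -r. The stems ending in -r (vowwir → vowwer, zisur → ziser) change the last vowel to 'e'.
The other patterns: stems ending in -n repeat the first consonant+vowel as a prefix; stems ending in -k or -o add be- … -im around the stem.
So miwur → miwer.

miwer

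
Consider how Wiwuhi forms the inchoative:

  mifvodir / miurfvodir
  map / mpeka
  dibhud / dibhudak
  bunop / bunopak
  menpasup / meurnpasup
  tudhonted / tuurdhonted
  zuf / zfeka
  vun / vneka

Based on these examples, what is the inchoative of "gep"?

map and bunop both end in -p yet inflect differently (mpeka, bunopak), so the final letter is not what conditions the rule; the number of vowels is.
"gep" has 1 vowel. The stems with 1 vowel (zuf → zfeka, vun → vneka, map → mpeka) delete the last vowel and add -eka.
The other patterns: stems with 2 vowels add -ak; stems with 3 vowels insert -ur- after the first vowel.
So gep → gpeka.

gpeka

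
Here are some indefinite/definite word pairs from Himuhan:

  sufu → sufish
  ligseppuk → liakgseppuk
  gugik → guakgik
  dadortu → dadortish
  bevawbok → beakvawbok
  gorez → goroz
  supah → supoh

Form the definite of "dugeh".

dugoh

"dugeh" ends in -h. The one such stem in the data (supah → supoh) changes the last vowel to 'o' (as does gorez), so the same rule applies.
The other patterns: stems ending in -u drop the final letter and add -ish; stems ending in -k insert -ak- after the first vowel.
So dugeh → dugoh.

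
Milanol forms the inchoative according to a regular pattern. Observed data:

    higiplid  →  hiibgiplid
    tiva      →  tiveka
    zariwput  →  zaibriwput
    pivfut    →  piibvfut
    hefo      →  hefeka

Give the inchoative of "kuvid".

higiplid and hefo both begin with h- yet inflect differently (hiibgiplid, hefeka), so the first letter is not what conditions the rule; whether the stem ends in a vowel or a consonant is.
"kuvid" ends in a consonant. The stems ending in a consonant (pivfut → piibvfut, higiplid → hiibgiplid, zariwput → zaibriwput) insert -ib- after the first vowel.
So kuvid → kuibvid.

kuibvid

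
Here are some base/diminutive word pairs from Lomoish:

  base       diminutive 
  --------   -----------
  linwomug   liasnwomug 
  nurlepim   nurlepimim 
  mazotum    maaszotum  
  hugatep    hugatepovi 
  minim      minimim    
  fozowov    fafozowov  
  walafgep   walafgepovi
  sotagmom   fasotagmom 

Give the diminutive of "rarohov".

mazotum and sotagmom both end in -m yet inflect differently (maaszotum, fasotagmom), so the final letter is not what conditions the rule; the last vowel is.
"rarohov" has last vowel 'o'. The stems whose last vowel is 'o' (sotagmom → fasotagmom, fozowov → fafozowov) add the prefix fa-.
The other patterns: stems whose last vowel is 'u' insert -as- after the first vowel; stems whose last vowel is 'i' add -im; stems whose last vowel is 'e' add -ovi.
So rarohov → fararohov.

fararohov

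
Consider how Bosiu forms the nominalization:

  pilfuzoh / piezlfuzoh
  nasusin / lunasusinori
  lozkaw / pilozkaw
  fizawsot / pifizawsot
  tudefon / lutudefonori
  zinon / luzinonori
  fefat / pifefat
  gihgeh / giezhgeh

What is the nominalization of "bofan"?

pilfuzoh and zinon both have last vowel 'o' yet inflect differently (piezlfuzoh, luzinonori), so the last vowel is not what conditions the rule; the final letter is.
"bofan" ends in -n. The stems ending in -n (zinon → luzinonori, tudefon → lutudefonori, nasusin → lunasusinori) add lu- … -ori around the stem.
The other patterns: stems ending in -h insert -ez- after the first vowel; stems ending in -t or -w add the prefix pi-.
So bofan → lubofanori.

lubofanori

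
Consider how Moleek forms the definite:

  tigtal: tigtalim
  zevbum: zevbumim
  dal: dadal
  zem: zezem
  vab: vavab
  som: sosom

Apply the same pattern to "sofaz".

sofazim

zem and zevbum both end in -m yet inflect differently (zezem, zevbumim), so the final letter is not what conditions the rule; the number of vowels is.
"sofaz" has 2 vowels. The stems with 2 vowels (zevbum → zevbumim, tigtal → tigtalim) add -im.
The other pattern: stems with 1 vowel repeat the first consonant+vowel as a prefix.
So sofaz → sofazim.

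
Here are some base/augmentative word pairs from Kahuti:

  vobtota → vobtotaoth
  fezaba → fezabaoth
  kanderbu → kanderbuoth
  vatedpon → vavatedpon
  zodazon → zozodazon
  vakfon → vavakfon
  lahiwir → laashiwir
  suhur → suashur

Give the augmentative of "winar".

kanderbu and suhur both have last vowel 'u' yet inflect differently (kanderbuoth, suashur), so the last vowel is not what conditions the rule; the final letter is.
"winar" ends in -r. The stems ending in -r (lahiwir → laashiwir, suhur → suashur) insert -as- after the first vowel.
So winar → wiasnar.

wiasnar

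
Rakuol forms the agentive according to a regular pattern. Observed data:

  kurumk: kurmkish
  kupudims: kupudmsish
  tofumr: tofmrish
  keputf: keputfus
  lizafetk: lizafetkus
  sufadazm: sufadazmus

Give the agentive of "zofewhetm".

kurumk and lizafetk both end in -k yet inflect differently (kurmkish, lizafetkus), so the final letter is not what conditions the rule; the second-to-last letter is.
"zofewhetm" has second-to-last letter 't'. The stems whose second-to-last letter is 't' (keputf → keputfus, lizafetk → lizafetkus) add -us.
So zofewhetm → zofewhetmus.

zofewhetmus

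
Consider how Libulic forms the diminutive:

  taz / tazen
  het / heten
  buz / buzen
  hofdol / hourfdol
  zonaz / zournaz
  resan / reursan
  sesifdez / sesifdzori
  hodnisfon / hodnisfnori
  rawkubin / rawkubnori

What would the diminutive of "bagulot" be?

bagultori

"bagulot" has 3 vowels. The stems with 3 vowels (sesifdez → sesifdzori, hodnisfon → hodnisfnori, rawkubin → rawkubnori) delete the last vowel and add -ori.
The other patterns: stems with 1 vowel add -en; stems with 2 vowels insert -ur- after the first vowel.
So bagulot → bagultori.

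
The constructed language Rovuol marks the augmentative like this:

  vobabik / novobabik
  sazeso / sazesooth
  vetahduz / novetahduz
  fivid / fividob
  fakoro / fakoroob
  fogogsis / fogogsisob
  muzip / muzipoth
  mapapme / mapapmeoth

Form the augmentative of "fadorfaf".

fadorfafob

fakoro and sazeso both end in -o yet inflect differently (fakoroob, sazesooth), so the final letter is not what conditions the rule; the first letter is.
"fadorfaf" begins with f-. The stems beginning with f- (fivid → fividob, fogogsis → fogogsisob, fakoro → fakoroob) add -ob.
The other patterns: stems beginning with v- add the prefix no-; stems beginning with m- or s- add -oth.
So fadorfaf → fadorfafob.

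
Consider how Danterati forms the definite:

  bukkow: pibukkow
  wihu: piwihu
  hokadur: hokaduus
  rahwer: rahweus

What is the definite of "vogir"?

vogius

hokadur and wihu both have last vowel 'u' yet inflect differently (hokaduus, piwihu), so the last vowel is not what conditions the rule; the final letter is.
"vogir" ends in -r. The stems ending in -r (hokadur → hokaduus, rahwer → rahweus) drop the final letter and add -us.
The other pattern: stems ending in -u or -w add the prefix pi-.
So vogir → vogius.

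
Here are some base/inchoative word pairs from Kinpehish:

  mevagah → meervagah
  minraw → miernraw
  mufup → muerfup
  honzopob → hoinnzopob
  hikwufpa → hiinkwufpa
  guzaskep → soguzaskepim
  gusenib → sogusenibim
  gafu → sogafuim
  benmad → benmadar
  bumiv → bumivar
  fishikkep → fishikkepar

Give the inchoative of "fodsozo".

fodsozoar

mufup and guzaskep both end in -p yet inflect differently (muerfup, soguzaskepim), so the final letter is not what conditions the rule; the first letter is.
"fodsozo" begins with f-. The one such stem in the data (fishikkep → fishikkepar) adds -ar, so the same rule applies.
The other patterns: stems beginning with m- insert -er- after the first vowel; stems beginning with h- insert -in- after the first vowel; stems beginning with g- add so- … -im around the stem.
So fodsozo → fodsozoar.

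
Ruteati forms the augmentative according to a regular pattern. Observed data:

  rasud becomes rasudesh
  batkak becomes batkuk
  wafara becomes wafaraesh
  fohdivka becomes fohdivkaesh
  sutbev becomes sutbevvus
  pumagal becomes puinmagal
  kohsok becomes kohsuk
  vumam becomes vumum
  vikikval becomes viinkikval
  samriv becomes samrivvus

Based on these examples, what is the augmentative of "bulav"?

bulavvus

pumagal and fohdivka both have last vowel 'a' yet inflect differently (puinmagal, fohdivkaesh), so the last vowel is not what conditions the rule; the final letter is.
"bulav" ends in -v. The stems ending in -v (samriv → samrivvus, sutbev → sutbevvus) double the final consonant and add -us.
The other patterns: stems ending in -l insert -in- after the first vowel; stems ending in -a or -d add -esh; stems ending in -k or -m change the last vowel to 'u'.
So bulav → bulavvus.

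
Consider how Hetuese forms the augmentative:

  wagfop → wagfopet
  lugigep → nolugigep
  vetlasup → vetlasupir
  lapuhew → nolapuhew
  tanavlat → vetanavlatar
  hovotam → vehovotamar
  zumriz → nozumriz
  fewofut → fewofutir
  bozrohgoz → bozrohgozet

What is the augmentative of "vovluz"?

tanavlat and fewofut both end in -t yet inflect differently (vetanavlatar, fewofutir), so the final letter is not what conditions the rule; the last vowel is.
"vovluz" has last vowel 'u'. The stems whose last vowel is 'u' (fewofut → fewofutir, vetlasup → vetlasupir) add -ir.
The other patterns: stems whose last vowel is 'a' add ve- … -ar around the stem; stems whose last vowel is 'o' add -et; stems whose last vowel is 'e' or 'i' add the prefix no-.
So vovluz → vovluzir.

vovluzir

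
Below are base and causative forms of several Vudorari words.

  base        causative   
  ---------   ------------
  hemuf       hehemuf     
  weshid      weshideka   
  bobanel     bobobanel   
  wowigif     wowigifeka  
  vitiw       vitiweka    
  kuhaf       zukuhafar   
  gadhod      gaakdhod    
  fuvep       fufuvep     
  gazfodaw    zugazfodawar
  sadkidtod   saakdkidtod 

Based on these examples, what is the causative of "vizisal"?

weshid and sadkidtod both end in -d yet inflect differently (weshideka, saakdkidtod), so the final letter is not what conditions the rule; the last vowel is.
"vizisal" has last vowel 'a'. The stems whose last vowel is 'a' (gazfodaw → zugazfodawar, kuhaf → zukuhafar) add zu- … -ar around the stem.
The other patterns: stems whose last vowel is 'i' add -eka; stems whose last vowel is 'o' insert -ak- after the first vowel; stems whose last vowel is 'e' or 'u' repeat the first consonant+vowel as a prefix.
So vizisal → zuvizisalar.

zuvizisalar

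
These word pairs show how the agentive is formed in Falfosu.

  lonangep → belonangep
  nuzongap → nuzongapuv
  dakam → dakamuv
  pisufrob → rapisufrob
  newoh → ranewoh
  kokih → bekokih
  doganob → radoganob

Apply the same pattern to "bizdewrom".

"bizdewrom" has last vowel 'o'. The stems whose last vowel is 'o' (newoh → ranewoh, doganob → radoganob, pisufrob → rapisufrob) add the prefix ra-.
The other patterns: stems whose last vowel is 'a' add -uv; stems whose last vowel is 'e' or 'i' add the prefix be-.
So bizdewrom → rabizdewrom.

rabizdewrom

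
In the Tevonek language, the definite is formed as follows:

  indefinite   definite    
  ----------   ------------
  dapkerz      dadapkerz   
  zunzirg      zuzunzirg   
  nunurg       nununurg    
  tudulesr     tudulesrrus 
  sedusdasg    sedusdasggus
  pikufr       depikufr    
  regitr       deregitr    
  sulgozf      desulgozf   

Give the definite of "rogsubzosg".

rogsubzosggus

zunzirg and sedusdasg both end in -g yet inflect differently (zuzunzirg, sedusdasggus), so the final letter is not what conditions the rule; the second-to-last letter is.
"rogsubzosg" has second-to-last letter 's'. The stems whose second-to-last letter is 's' (tudulesr → tudulesrrus, sedusdasg → sedusdasggus) double the final consonant and add -us.
The other patterns: stems whose second-to-last letter is 'r' repeat the first consonant+vowel as a prefix; stems whose second-to-last letter is 'f', 't' or 'z' add the prefix de-.
So rogsubzosg → rogsubzosggus.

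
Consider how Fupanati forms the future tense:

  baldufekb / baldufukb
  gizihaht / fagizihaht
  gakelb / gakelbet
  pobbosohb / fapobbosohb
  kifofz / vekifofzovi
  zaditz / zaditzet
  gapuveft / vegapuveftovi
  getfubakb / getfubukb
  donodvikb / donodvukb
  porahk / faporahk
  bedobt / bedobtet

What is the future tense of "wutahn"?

pobbosohb and getfubakb both end in -b yet inflect differently (fapobbosohb, getfubukb), so the final letter is not what conditions the rule; the second-to-last letter is.
"wutahn" has second-to-last letter 'h'. The stems whose second-to-last letter is 'h' (gizihaht → fagizihaht, pobbosohb → fapobbosohb, porahk → faporahk) add the prefix fa-.
The other patterns: stems whose second-to-last letter is 'k' change the last vowel to 'u'; stems whose second-to-last letter is 'f' add ve- … -ovi around the stem; stems whose second-to-last letter is 'b', 'l' or 't' add -et.
So wutahn → fawutahn.

fawutahn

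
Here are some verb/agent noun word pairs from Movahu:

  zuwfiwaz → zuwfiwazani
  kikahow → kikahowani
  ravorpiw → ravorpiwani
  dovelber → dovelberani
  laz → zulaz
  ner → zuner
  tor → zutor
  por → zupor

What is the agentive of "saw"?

zusaw

"saw" has 1 vowel. The stems with 1 vowel (laz → zulaz, ner → zuner, tor → zutor) add the prefix zu-.
The other pattern: stems with 3 vowels add -ani.
So saw → zusaw.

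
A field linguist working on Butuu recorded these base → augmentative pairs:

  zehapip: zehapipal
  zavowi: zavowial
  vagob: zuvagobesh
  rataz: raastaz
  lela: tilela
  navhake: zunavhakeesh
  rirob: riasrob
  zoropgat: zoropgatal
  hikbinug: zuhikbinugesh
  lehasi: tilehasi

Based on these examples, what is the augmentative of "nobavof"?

zunobavofesh

lehasi and zavowi both end in -i yet inflect differently (tilehasi, zavowial), so the final letter is not what conditions the rule; the first letter is.
"nobavof" begins with n-. The one such stem in the data (navhake → zunavhakeesh) adds zu- … -esh around the stem, so the same rule applies.
So nobavof → zunobavofesh.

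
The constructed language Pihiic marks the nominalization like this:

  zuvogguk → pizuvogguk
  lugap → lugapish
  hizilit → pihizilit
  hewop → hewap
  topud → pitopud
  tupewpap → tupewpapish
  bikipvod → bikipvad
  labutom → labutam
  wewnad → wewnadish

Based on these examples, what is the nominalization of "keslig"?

pikeslig

hewop and tupewpap both end in -p yet inflect differently (hewap, tupewpapish), so the final letter is not what conditions the rule; the last vowel is.
"keslig" has last vowel 'i'. The one such stem in the data (hizilit → pihizilit) adds the prefix pi-, so the same rule applies.
The other patterns: stems whose last vowel is 'o' change the last vowel to 'a'; stems whose last vowel is 'a' add -ish.
So keslig → pikeslig.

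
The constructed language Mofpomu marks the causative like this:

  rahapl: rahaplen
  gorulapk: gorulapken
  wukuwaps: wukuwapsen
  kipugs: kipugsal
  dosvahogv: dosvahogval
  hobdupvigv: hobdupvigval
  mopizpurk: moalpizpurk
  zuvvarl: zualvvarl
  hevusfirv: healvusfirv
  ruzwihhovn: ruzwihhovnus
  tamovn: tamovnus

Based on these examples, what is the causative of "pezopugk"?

wukuwaps and kipugs both end in -s yet inflect differently (wukuwapsen, kipugsal), so the final letter is not what conditions the rule; the second-to-last letter is.
"pezopugk" has second-to-last letter 'g'. The stems whose second-to-last letter is 'g' (kipugs → kipugsal, dosvahogv → dosvahogval, hobdupvigv → hobdupvigval) add -al.
The other patterns: stems whose second-to-last letter is 'p' add -en; stems whose second-to-last letter is 'r' insert -al- after the first vowel; stems whose second-to-last letter is 'v' add -us.
So pezopugk → pezopugkal.

pezopugkal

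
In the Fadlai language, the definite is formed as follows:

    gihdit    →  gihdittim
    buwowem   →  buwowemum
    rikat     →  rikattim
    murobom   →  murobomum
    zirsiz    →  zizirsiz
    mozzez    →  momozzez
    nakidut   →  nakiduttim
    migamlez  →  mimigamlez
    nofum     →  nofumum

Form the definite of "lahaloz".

lalahaloz

"lahaloz" ends in -z. The stems ending in -z (migamlez → mimigamlez, zirsiz → zizirsiz, mozzez → momozzez) repeat the first consonant+vowel as a prefix.
The other patterns: stems ending in -t double the final consonant and add -im; stems ending in -m add -um.
So lahaloz → lalahaloz.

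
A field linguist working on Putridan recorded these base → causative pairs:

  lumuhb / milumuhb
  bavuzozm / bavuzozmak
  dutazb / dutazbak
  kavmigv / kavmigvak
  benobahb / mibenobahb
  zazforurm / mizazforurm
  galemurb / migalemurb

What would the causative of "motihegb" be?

motihegbak

bavuzozm and zazforurm both end in -m yet inflect differently (bavuzozmak, mizazforurm), so the final letter is not what conditions the rule; the second-to-last letter is.
"motihegb" has second-to-last letter 'g'. The one such stem in the data (kavmigv → kavmigvak) adds -ak, so the same rule applies.
So motihegb → motihegbak.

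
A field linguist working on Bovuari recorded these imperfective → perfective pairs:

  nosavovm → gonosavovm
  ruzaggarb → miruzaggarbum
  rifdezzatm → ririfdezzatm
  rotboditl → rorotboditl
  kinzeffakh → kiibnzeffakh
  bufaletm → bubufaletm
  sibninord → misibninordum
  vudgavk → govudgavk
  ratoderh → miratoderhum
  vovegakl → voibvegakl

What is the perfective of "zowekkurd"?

ratoderh and kinzeffakh both end in -h yet inflect differently (miratoderhum, kiibnzeffakh), so the final letter is not what conditions the rule; the second-to-last letter is.
"zowekkurd" has second-to-last letter 'r'. The stems whose second-to-last letter is 'r' (sibninord → misibninordum, ruzaggarb → miruzaggarbum, ratoderh → miratoderhum) add mi- … -um around the stem.
So zowekkurd → mizowekkurdum.

mizowekkurdum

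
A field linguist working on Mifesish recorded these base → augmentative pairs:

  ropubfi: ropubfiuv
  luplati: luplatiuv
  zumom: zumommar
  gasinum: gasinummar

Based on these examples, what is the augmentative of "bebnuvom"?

ropubfi and gasinum both have 3 vowels yet inflect differently (ropubfiuv, gasinummar), so the number of vowels is not what conditions the rule; whether the stem ends in a vowel or a consonant is.
"bebnuvom" ends in a consonant. The stems ending in a consonant (gasinum → gasinummar, zumom → zumommar) double the final consonant and add -ar.
So bebnuvom → bebnuvommar.

bebnuvommar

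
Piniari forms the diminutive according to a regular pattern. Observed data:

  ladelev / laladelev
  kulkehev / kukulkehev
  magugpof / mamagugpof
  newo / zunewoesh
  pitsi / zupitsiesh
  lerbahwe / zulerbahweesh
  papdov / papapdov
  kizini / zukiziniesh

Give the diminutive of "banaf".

lerbahwe and ladelev both have last vowel 'e' yet inflect differently (zulerbahweesh, laladelev), so the last vowel is not what conditions the rule; whether the stem ends in a vowel or a consonant is.
"banaf" ends in a consonant. The stems ending in a consonant (ladelev → laladelev, magugpof → mamagugpof, papdov → papapdov) repeat the first consonant+vowel as a prefix.
So banaf → babanaf.

babanaf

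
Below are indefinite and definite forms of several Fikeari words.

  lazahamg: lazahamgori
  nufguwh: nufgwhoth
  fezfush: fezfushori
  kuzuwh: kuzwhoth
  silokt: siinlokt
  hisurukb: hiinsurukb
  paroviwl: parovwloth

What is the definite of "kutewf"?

kutwfoth

nufguwh and fezfush both end in -h yet inflect differently (nufgwhoth, fezfushori), so the final letter is not what conditions the rule; the second-to-last letter is.
"kutewf" has second-to-last letter 'w'. The stems whose second-to-last letter is 'w' (nufguwh → nufgwhoth, kuzuwh → kuzwhoth, paroviwl → parovwloth) delete the last vowel and add -oth.
The other patterns: stems whose second-to-last letter is 'k' insert -in- after the first vowel; stems whose second-to-last letter is 'm' or 's' add -ori.
So kutewf → kutwfoth.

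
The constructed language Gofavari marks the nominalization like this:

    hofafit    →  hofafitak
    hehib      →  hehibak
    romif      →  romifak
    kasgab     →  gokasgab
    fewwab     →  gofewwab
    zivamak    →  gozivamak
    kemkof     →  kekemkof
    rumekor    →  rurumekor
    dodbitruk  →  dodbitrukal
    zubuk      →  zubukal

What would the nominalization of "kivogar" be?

hehib and kasgab both end in -b yet inflect differently (hehibak, gokasgab), so the final letter is not what conditions the rule; the last vowel is.
"kivogar" has last vowel 'a'. The stems whose last vowel is 'a' (kasgab → gokasgab, fewwab → gofewwab, zivamak → gozivamak) add the prefix go-.
The other patterns: stems whose last vowel is 'i' add -ak; stems whose last vowel is 'o' repeat the first consonant+vowel as a prefix; stems whose last vowel is 'u' add -al.
So kivogar → gokivogar.

gokivogar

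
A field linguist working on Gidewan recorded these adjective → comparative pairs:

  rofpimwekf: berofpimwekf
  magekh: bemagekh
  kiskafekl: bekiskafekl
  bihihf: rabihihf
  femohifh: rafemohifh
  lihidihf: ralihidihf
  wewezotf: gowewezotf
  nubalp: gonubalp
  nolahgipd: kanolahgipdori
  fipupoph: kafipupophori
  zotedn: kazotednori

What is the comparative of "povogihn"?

rapovogihn

"povogihn" has second-to-last letter 'h'. The stems whose second-to-last letter is 'h' (bihihf → rabihihf, lihidihf → ralihidihf) add the prefix ra-.
The other patterns: stems whose second-to-last letter is 'k' add the prefix be-; stems whose second-to-last letter is 'l' or 't' add the prefix go-; stems whose second-to-last letter is 'd' or 'p' add ka- … -ori around the stem.
So povogihn → rapovogihn.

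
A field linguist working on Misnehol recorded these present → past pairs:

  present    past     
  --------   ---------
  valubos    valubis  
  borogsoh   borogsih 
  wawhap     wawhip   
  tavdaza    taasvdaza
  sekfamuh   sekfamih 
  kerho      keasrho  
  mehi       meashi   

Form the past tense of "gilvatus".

gilvatis

kerho and borogsoh both have last vowel 'o' yet inflect differently (keasrho, borogsih), so the last vowel is not what conditions the rule; whether the stem ends in a vowel or a consonant is.
"gilvatus" ends in a consonant. The stems ending in a consonant (borogsoh → borogsih, sekfamuh → sekfamih, valubos → valubis) change the last vowel to 'i'.
So gilvatus → gilvatis.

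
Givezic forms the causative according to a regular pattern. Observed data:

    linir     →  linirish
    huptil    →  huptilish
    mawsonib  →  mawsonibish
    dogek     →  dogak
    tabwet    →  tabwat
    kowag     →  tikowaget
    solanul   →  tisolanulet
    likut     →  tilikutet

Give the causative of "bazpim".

huptil and solanul both end in -l yet inflect differently (huptilish, tisolanulet), so the final letter is not what conditions the rule; the last vowel is.
"bazpim" has last vowel 'i'. The stems whose last vowel is 'i' (linir → linirish, huptil → huptilish, mawsonib → mawsonibish) add -ish.
The other patterns: stems whose last vowel is 'e' change the last vowel to 'a'; stems whose last vowel is 'a' or 'u' add ti- … -et around the stem.
So bazpim → bazpimish.

bazpimish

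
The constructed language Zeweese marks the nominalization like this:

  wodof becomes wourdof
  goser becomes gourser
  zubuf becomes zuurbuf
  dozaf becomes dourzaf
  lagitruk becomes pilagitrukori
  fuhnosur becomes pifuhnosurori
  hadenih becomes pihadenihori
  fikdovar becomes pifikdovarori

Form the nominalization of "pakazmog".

pipakazmogori

goser and fuhnosur both end in -r yet inflect differently (gourser, pifuhnosurori), so the final letter is not what conditions the rule; the number of vowels is.
"pakazmog" has 3 vowels. The stems with 3 vowels (lagitruk → pilagitrukori, fuhnosur → pifuhnosurori, hadenih → pihadenihori) add pi- … -ori around the stem.
So pakazmog → pipakazmogori.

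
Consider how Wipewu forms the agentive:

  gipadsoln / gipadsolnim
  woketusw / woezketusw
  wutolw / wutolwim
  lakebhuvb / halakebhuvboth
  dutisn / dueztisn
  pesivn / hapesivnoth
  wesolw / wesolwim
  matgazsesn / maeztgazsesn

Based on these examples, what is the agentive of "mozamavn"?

hamozamavnoth

"mozamavn" has second-to-last letter 'v'. The stems whose second-to-last letter is 'v' (pesivn → hapesivnoth, lakebhuvb → halakebhuvboth) add ha- … -oth around the stem.
So mozamavn → hamozamavnoth.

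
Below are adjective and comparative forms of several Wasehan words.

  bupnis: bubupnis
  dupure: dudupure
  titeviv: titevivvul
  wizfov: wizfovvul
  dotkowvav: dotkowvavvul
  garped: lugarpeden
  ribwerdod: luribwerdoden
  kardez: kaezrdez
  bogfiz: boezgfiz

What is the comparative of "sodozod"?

lusodozoden

bupnis and titeviv both have last vowel 'i' yet inflect differently (bubupnis, titevivvul), so the last vowel is not what conditions the rule; the final letter is.
"sodozod" ends in -d. The stems ending in -d (garped → lugarpeden, ribwerdod → luribwerdoden) add lu- … -en around the stem.
So sodozod → lusodozoden.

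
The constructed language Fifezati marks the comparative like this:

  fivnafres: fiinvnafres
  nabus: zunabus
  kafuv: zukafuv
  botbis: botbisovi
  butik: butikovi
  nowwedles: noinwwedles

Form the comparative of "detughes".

botbis and fivnafres both end in -s yet inflect differently (botbisovi, fiinvnafres), so the final letter is not what conditions the rule; the last vowel is.
"detughes" has last vowel 'e'. The stems whose last vowel is 'e' (fivnafres → fiinvnafres, nowwedles → noinwwedles) insert -in- after the first vowel.
So detughes → deintughes.

deintughes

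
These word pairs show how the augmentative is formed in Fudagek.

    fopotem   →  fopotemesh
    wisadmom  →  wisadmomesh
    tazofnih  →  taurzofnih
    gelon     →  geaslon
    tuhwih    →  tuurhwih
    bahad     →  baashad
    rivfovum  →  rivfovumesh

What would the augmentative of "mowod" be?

"mowod" ends in -d. The one such stem in the data (bahad → baashad) inserts -as- after the first vowel (as does gelon), so the same rule applies.
The other patterns: stems ending in -m add -esh; stems ending in -h insert -ur- after the first vowel.
So mowod → moaswod.

moaswod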